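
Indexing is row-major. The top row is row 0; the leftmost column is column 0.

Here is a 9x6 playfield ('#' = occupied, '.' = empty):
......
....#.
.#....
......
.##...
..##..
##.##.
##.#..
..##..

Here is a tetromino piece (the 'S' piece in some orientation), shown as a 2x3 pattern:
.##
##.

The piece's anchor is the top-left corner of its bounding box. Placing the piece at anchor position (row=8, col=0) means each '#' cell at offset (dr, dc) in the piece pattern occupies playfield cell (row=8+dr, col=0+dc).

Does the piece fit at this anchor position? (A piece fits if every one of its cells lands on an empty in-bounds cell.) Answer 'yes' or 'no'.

Answer: no

Derivation:
Check each piece cell at anchor (8, 0):
  offset (0,1) -> (8,1): empty -> OK
  offset (0,2) -> (8,2): occupied ('#') -> FAIL
  offset (1,0) -> (9,0): out of bounds -> FAIL
  offset (1,1) -> (9,1): out of bounds -> FAIL
All cells valid: no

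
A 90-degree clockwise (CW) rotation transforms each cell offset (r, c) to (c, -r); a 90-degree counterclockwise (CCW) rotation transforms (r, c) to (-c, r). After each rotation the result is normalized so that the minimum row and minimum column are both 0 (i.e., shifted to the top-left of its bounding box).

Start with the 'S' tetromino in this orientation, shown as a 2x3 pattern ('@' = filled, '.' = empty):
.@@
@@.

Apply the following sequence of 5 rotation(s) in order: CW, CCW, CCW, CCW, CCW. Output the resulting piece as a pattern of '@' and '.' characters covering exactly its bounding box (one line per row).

Answer: @.
@@
.@

Derivation:
Start:
.@@
@@.
After rotation 1 (CW):
@.
@@
.@
After rotation 2 (CCW):
.@@
@@.
After rotation 3 (CCW):
@.
@@
.@
After rotation 4 (CCW):
.@@
@@.
After rotation 5 (CCW):
@.
@@
.@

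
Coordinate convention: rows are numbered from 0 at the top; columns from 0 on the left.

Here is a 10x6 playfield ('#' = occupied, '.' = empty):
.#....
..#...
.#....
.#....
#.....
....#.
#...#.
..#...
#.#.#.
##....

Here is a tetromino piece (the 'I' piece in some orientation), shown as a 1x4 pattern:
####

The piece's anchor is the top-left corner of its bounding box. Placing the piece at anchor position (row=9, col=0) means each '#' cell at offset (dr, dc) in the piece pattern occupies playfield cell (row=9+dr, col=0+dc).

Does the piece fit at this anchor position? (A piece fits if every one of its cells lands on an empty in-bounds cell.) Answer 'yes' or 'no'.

Check each piece cell at anchor (9, 0):
  offset (0,0) -> (9,0): occupied ('#') -> FAIL
  offset (0,1) -> (9,1): occupied ('#') -> FAIL
  offset (0,2) -> (9,2): empty -> OK
  offset (0,3) -> (9,3): empty -> OK
All cells valid: no

Answer: no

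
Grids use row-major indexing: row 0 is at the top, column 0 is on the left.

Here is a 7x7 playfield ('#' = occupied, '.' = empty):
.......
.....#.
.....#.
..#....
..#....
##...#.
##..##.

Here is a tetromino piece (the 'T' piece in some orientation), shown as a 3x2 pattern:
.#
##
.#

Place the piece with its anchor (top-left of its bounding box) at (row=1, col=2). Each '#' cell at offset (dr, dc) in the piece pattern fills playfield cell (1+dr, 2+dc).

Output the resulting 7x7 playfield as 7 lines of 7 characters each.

Fill (1+0,2+1) = (1,3)
Fill (1+1,2+0) = (2,2)
Fill (1+1,2+1) = (2,3)
Fill (1+2,2+1) = (3,3)

Answer: .......
...#.#.
..##.#.
..##...
..#....
##...#.
##..##.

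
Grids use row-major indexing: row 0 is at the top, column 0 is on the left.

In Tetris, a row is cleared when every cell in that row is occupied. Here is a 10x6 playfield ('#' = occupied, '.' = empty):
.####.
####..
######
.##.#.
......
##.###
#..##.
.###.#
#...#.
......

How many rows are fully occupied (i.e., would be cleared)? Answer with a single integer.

Answer: 1

Derivation:
Check each row:
  row 0: 2 empty cells -> not full
  row 1: 2 empty cells -> not full
  row 2: 0 empty cells -> FULL (clear)
  row 3: 3 empty cells -> not full
  row 4: 6 empty cells -> not full
  row 5: 1 empty cell -> not full
  row 6: 3 empty cells -> not full
  row 7: 2 empty cells -> not full
  row 8: 4 empty cells -> not full
  row 9: 6 empty cells -> not full
Total rows cleared: 1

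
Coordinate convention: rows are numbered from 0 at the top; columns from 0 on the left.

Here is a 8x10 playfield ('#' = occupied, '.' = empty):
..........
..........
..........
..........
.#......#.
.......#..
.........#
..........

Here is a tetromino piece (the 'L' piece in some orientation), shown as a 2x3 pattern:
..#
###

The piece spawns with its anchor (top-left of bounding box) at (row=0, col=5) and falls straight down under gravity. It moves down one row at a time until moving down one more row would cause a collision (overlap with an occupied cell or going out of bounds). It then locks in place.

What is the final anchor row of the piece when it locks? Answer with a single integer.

Spawn at (row=0, col=5). Try each row:
  row 0: fits
  row 1: fits
  row 2: fits
  row 3: fits
  row 4: blocked -> lock at row 3

Answer: 3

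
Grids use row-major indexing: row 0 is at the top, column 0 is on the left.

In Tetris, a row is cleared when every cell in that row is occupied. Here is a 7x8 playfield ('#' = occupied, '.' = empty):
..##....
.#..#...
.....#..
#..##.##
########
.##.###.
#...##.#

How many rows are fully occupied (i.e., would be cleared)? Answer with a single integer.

Check each row:
  row 0: 6 empty cells -> not full
  row 1: 6 empty cells -> not full
  row 2: 7 empty cells -> not full
  row 3: 3 empty cells -> not full
  row 4: 0 empty cells -> FULL (clear)
  row 5: 3 empty cells -> not full
  row 6: 4 empty cells -> not full
Total rows cleared: 1

Answer: 1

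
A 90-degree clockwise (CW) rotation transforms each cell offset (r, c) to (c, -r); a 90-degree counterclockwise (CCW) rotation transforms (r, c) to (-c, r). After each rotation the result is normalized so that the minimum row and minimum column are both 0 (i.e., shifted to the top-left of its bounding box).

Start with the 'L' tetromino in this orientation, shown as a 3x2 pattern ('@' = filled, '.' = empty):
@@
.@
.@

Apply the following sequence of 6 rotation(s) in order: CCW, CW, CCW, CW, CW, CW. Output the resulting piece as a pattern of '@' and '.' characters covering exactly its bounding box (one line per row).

Answer: @.
@.
@@

Derivation:
Start:
@@
.@
.@
After rotation 1 (CCW):
@@@
@..
After rotation 2 (CW):
@@
.@
.@
After rotation 3 (CCW):
@@@
@..
After rotation 4 (CW):
@@
.@
.@
After rotation 5 (CW):
..@
@@@
After rotation 6 (CW):
@.
@.
@@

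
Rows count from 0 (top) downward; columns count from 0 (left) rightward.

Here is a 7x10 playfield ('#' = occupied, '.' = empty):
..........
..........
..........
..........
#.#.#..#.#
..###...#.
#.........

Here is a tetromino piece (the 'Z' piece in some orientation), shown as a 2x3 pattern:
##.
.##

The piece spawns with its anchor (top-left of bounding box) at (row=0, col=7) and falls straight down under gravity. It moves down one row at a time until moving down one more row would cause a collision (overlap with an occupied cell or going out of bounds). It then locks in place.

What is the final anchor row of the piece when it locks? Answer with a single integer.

Spawn at (row=0, col=7). Try each row:
  row 0: fits
  row 1: fits
  row 2: fits
  row 3: blocked -> lock at row 2

Answer: 2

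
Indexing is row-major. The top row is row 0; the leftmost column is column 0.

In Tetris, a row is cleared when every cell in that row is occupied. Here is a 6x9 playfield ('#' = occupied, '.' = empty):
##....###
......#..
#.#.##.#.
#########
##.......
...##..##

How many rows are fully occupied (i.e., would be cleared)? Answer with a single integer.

Answer: 1

Derivation:
Check each row:
  row 0: 4 empty cells -> not full
  row 1: 8 empty cells -> not full
  row 2: 4 empty cells -> not full
  row 3: 0 empty cells -> FULL (clear)
  row 4: 7 empty cells -> not full
  row 5: 5 empty cells -> not full
Total rows cleared: 1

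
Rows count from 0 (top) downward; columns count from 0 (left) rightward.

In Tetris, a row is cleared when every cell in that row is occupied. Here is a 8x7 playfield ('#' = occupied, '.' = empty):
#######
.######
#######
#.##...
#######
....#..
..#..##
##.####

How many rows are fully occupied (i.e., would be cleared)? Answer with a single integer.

Check each row:
  row 0: 0 empty cells -> FULL (clear)
  row 1: 1 empty cell -> not full
  row 2: 0 empty cells -> FULL (clear)
  row 3: 4 empty cells -> not full
  row 4: 0 empty cells -> FULL (clear)
  row 5: 6 empty cells -> not full
  row 6: 4 empty cells -> not full
  row 7: 1 empty cell -> not full
Total rows cleared: 3

Answer: 3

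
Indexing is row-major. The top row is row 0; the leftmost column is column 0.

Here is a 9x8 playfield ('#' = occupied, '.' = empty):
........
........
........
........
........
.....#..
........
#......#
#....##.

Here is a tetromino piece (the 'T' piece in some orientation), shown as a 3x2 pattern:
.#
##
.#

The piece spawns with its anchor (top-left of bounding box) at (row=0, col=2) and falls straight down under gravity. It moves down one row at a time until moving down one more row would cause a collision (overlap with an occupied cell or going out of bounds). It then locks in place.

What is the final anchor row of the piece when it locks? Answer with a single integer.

Spawn at (row=0, col=2). Try each row:
  row 0: fits
  row 1: fits
  row 2: fits
  row 3: fits
  row 4: fits
  row 5: fits
  row 6: fits
  row 7: blocked -> lock at row 6

Answer: 6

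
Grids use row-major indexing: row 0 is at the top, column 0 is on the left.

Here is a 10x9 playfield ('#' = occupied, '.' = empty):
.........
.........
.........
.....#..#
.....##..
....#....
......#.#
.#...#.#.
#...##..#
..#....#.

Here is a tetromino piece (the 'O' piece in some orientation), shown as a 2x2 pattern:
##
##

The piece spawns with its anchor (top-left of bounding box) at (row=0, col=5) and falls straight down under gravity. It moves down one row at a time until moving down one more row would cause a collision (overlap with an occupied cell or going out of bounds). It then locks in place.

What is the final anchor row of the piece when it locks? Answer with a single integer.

Answer: 1

Derivation:
Spawn at (row=0, col=5). Try each row:
  row 0: fits
  row 1: fits
  row 2: blocked -> lock at row 1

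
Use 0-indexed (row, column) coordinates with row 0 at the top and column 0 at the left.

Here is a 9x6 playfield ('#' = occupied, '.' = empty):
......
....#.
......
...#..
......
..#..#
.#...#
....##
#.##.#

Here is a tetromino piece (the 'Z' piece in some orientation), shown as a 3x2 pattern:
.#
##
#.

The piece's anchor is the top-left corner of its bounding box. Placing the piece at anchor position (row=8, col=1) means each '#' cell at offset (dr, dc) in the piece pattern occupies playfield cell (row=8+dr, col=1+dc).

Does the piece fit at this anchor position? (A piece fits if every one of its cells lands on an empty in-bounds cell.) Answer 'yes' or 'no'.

Answer: no

Derivation:
Check each piece cell at anchor (8, 1):
  offset (0,1) -> (8,2): occupied ('#') -> FAIL
  offset (1,0) -> (9,1): out of bounds -> FAIL
  offset (1,1) -> (9,2): out of bounds -> FAIL
  offset (2,0) -> (10,1): out of bounds -> FAIL
All cells valid: no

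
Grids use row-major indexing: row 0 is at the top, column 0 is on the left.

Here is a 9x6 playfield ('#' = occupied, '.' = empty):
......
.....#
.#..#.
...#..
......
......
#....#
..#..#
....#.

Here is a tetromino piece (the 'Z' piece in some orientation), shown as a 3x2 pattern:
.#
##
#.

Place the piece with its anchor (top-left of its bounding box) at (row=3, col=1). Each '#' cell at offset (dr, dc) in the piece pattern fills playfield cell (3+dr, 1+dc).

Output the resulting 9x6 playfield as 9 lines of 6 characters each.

Answer: ......
.....#
.#..#.
..##..
.##...
.#....
#....#
..#..#
....#.

Derivation:
Fill (3+0,1+1) = (3,2)
Fill (3+1,1+0) = (4,1)
Fill (3+1,1+1) = (4,2)
Fill (3+2,1+0) = (5,1)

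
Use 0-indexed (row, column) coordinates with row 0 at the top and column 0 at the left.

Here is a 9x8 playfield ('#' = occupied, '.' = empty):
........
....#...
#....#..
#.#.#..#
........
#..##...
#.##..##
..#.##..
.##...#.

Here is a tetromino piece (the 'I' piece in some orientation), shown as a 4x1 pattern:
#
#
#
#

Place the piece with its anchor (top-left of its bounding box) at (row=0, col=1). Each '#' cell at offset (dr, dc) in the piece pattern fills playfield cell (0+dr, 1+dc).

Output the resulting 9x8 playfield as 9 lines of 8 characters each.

Fill (0+0,1+0) = (0,1)
Fill (0+1,1+0) = (1,1)
Fill (0+2,1+0) = (2,1)
Fill (0+3,1+0) = (3,1)

Answer: .#......
.#..#...
##...#..
###.#..#
........
#..##...
#.##..##
..#.##..
.##...#.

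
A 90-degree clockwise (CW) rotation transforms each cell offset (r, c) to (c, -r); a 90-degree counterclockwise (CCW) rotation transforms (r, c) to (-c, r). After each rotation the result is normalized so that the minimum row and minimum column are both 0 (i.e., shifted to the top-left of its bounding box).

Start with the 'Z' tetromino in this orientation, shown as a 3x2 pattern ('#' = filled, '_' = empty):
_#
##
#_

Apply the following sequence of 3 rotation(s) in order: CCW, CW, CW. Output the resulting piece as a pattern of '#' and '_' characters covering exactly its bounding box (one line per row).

Answer: ##_
_##

Derivation:
Start:
_#
##
#_
After rotation 1 (CCW):
##_
_##
After rotation 2 (CW):
_#
##
#_
After rotation 3 (CW):
##_
_##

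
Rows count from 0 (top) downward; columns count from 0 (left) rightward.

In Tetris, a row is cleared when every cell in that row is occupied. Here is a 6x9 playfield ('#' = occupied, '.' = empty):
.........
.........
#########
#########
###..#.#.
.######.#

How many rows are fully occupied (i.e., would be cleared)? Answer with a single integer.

Check each row:
  row 0: 9 empty cells -> not full
  row 1: 9 empty cells -> not full
  row 2: 0 empty cells -> FULL (clear)
  row 3: 0 empty cells -> FULL (clear)
  row 4: 4 empty cells -> not full
  row 5: 2 empty cells -> not full
Total rows cleared: 2

Answer: 2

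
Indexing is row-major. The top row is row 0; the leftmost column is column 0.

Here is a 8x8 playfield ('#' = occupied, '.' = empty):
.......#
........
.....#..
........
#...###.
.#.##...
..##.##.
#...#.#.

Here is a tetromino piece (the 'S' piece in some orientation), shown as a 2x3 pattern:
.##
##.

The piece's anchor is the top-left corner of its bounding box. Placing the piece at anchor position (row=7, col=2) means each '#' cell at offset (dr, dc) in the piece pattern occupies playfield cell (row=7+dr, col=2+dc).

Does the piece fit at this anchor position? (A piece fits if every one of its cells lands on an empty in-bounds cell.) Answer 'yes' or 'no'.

Check each piece cell at anchor (7, 2):
  offset (0,1) -> (7,3): empty -> OK
  offset (0,2) -> (7,4): occupied ('#') -> FAIL
  offset (1,0) -> (8,2): out of bounds -> FAIL
  offset (1,1) -> (8,3): out of bounds -> FAIL
All cells valid: no

Answer: no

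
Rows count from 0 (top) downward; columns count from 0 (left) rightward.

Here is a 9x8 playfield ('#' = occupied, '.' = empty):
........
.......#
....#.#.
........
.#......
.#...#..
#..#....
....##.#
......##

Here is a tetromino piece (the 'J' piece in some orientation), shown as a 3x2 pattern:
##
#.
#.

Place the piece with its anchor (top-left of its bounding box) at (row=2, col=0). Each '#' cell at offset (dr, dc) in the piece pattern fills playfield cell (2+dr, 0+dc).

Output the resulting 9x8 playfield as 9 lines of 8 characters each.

Fill (2+0,0+0) = (2,0)
Fill (2+0,0+1) = (2,1)
Fill (2+1,0+0) = (3,0)
Fill (2+2,0+0) = (4,0)

Answer: ........
.......#
##..#.#.
#.......
##......
.#...#..
#..#....
....##.#
......##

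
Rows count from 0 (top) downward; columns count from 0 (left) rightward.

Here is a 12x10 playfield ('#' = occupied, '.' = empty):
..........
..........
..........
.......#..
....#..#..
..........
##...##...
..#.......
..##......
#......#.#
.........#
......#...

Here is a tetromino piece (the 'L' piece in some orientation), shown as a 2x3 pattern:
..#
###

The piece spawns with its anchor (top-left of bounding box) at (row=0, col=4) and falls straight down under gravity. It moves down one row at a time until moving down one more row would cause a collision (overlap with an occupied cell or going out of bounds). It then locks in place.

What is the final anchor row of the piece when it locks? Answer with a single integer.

Spawn at (row=0, col=4). Try each row:
  row 0: fits
  row 1: fits
  row 2: fits
  row 3: blocked -> lock at row 2

Answer: 2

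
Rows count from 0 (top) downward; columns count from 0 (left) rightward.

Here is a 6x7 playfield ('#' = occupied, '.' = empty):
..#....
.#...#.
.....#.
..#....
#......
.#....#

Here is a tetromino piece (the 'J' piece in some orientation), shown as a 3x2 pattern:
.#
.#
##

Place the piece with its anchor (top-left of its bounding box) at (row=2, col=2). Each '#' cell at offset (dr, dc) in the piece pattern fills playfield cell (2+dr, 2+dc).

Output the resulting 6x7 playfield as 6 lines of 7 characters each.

Fill (2+0,2+1) = (2,3)
Fill (2+1,2+1) = (3,3)
Fill (2+2,2+0) = (4,2)
Fill (2+2,2+1) = (4,3)

Answer: ..#....
.#...#.
...#.#.
..##...
#.##...
.#....#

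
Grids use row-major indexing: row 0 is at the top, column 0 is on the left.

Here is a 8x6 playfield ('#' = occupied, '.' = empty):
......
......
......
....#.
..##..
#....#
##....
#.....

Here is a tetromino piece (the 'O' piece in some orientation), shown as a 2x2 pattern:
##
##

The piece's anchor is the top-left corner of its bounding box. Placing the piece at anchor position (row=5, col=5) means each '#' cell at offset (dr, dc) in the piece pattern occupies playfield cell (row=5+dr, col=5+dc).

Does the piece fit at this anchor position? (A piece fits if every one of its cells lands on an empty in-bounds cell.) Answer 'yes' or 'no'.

Check each piece cell at anchor (5, 5):
  offset (0,0) -> (5,5): occupied ('#') -> FAIL
  offset (0,1) -> (5,6): out of bounds -> FAIL
  offset (1,0) -> (6,5): empty -> OK
  offset (1,1) -> (6,6): out of bounds -> FAIL
All cells valid: no

Answer: no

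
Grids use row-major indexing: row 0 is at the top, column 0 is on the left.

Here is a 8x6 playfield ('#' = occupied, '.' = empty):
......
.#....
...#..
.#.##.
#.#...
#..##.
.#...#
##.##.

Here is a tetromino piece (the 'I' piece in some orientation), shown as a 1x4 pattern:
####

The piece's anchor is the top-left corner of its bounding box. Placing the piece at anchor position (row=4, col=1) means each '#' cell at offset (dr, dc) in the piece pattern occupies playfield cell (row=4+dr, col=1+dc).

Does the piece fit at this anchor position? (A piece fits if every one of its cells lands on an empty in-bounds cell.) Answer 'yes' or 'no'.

Check each piece cell at anchor (4, 1):
  offset (0,0) -> (4,1): empty -> OK
  offset (0,1) -> (4,2): occupied ('#') -> FAIL
  offset (0,2) -> (4,3): empty -> OK
  offset (0,3) -> (4,4): empty -> OK
All cells valid: no

Answer: no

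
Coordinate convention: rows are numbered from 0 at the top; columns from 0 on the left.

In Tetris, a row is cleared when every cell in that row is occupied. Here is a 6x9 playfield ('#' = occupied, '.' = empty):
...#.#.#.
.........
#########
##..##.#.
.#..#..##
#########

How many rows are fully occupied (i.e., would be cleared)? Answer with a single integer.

Answer: 2

Derivation:
Check each row:
  row 0: 6 empty cells -> not full
  row 1: 9 empty cells -> not full
  row 2: 0 empty cells -> FULL (clear)
  row 3: 4 empty cells -> not full
  row 4: 5 empty cells -> not full
  row 5: 0 empty cells -> FULL (clear)
Total rows cleared: 2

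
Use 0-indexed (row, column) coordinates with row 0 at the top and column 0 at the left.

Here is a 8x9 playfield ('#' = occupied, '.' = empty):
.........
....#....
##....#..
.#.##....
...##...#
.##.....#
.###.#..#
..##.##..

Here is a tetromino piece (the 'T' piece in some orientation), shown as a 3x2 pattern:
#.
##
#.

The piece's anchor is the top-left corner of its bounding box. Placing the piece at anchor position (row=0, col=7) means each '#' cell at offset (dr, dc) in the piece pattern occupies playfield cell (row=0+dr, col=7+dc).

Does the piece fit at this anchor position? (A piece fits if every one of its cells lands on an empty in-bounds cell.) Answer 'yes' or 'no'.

Answer: yes

Derivation:
Check each piece cell at anchor (0, 7):
  offset (0,0) -> (0,7): empty -> OK
  offset (1,0) -> (1,7): empty -> OK
  offset (1,1) -> (1,8): empty -> OK
  offset (2,0) -> (2,7): empty -> OK
All cells valid: yes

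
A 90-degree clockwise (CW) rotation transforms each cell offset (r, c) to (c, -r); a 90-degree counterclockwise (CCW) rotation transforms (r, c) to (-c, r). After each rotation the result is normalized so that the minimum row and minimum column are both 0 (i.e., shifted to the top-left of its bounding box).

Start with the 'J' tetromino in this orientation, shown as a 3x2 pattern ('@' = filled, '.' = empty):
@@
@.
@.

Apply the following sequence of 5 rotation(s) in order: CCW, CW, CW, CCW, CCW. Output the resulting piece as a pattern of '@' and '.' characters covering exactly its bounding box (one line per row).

Answer: @..
@@@

Derivation:
Start:
@@
@.
@.
After rotation 1 (CCW):
@..
@@@
After rotation 2 (CW):
@@
@.
@.
After rotation 3 (CW):
@@@
..@
After rotation 4 (CCW):
@@
@.
@.
After rotation 5 (CCW):
@..
@@@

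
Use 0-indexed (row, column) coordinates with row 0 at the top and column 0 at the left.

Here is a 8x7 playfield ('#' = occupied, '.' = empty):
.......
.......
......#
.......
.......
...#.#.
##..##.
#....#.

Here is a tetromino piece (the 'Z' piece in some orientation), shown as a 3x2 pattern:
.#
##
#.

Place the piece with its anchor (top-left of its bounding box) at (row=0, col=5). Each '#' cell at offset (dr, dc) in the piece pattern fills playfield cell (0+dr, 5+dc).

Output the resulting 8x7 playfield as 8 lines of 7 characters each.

Fill (0+0,5+1) = (0,6)
Fill (0+1,5+0) = (1,5)
Fill (0+1,5+1) = (1,6)
Fill (0+2,5+0) = (2,5)

Answer: ......#
.....##
.....##
.......
.......
...#.#.
##..##.
#....#.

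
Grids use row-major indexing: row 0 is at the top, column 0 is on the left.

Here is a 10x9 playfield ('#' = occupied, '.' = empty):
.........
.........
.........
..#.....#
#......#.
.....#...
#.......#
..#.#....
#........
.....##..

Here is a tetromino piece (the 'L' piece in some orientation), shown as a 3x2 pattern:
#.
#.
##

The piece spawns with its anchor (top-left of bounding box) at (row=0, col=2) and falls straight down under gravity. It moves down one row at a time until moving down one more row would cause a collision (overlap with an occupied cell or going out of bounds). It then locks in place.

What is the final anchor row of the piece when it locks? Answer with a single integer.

Spawn at (row=0, col=2). Try each row:
  row 0: fits
  row 1: blocked -> lock at row 0

Answer: 0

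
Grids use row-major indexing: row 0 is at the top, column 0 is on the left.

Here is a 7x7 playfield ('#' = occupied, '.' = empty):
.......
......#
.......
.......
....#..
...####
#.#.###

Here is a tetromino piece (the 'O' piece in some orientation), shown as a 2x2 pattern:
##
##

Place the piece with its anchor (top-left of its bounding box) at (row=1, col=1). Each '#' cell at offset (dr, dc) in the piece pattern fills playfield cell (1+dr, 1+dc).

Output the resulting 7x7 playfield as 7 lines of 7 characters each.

Answer: .......
.##...#
.##....
.......
....#..
...####
#.#.###

Derivation:
Fill (1+0,1+0) = (1,1)
Fill (1+0,1+1) = (1,2)
Fill (1+1,1+0) = (2,1)
Fill (1+1,1+1) = (2,2)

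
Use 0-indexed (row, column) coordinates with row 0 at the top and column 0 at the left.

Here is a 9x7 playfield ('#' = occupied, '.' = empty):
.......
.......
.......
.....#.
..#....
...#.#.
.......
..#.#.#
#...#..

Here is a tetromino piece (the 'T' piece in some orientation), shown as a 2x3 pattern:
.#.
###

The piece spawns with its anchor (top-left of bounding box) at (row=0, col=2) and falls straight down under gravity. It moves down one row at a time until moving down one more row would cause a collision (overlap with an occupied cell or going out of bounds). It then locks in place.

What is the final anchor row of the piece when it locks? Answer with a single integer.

Answer: 2

Derivation:
Spawn at (row=0, col=2). Try each row:
  row 0: fits
  row 1: fits
  row 2: fits
  row 3: blocked -> lock at row 2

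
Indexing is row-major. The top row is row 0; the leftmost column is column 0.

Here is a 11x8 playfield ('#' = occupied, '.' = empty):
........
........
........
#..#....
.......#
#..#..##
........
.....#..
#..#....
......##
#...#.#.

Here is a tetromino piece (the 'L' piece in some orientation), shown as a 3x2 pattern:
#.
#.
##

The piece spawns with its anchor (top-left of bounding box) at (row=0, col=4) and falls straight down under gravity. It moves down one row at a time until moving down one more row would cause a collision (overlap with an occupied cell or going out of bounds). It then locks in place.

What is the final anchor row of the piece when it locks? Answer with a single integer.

Spawn at (row=0, col=4). Try each row:
  row 0: fits
  row 1: fits
  row 2: fits
  row 3: fits
  row 4: fits
  row 5: blocked -> lock at row 4

Answer: 4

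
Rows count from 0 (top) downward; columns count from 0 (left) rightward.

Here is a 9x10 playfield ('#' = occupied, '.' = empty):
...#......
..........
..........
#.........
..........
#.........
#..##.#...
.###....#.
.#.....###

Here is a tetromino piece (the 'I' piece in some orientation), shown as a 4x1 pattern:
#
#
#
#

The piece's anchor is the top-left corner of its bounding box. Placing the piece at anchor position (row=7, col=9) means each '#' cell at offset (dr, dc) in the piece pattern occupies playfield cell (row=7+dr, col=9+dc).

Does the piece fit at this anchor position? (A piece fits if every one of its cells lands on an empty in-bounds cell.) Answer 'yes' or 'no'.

Check each piece cell at anchor (7, 9):
  offset (0,0) -> (7,9): empty -> OK
  offset (1,0) -> (8,9): occupied ('#') -> FAIL
  offset (2,0) -> (9,9): out of bounds -> FAIL
  offset (3,0) -> (10,9): out of bounds -> FAIL
All cells valid: no

Answer: no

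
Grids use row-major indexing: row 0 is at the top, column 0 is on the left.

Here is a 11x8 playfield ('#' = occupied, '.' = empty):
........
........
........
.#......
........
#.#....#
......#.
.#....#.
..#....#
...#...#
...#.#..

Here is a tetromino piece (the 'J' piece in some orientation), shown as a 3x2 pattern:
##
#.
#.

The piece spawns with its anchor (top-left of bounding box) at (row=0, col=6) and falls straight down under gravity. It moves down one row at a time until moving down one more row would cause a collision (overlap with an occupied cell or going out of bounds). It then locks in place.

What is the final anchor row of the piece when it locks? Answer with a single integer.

Spawn at (row=0, col=6). Try each row:
  row 0: fits
  row 1: fits
  row 2: fits
  row 3: fits
  row 4: blocked -> lock at row 3

Answer: 3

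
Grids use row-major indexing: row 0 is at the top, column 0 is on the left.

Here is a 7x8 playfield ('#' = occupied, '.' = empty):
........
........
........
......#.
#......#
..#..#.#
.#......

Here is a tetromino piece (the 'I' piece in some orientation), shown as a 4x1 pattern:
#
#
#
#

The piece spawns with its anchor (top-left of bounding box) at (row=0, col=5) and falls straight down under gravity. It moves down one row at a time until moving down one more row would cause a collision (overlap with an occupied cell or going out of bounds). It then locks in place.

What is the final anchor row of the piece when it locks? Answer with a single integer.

Answer: 1

Derivation:
Spawn at (row=0, col=5). Try each row:
  row 0: fits
  row 1: fits
  row 2: blocked -> lock at row 1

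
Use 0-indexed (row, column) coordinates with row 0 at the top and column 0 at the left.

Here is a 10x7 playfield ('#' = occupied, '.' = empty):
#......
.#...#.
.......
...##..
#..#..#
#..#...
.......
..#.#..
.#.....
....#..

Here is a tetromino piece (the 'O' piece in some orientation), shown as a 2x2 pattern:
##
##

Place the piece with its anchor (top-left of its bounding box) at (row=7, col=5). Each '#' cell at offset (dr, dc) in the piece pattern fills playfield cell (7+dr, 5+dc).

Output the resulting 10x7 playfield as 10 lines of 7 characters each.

Answer: #......
.#...#.
.......
...##..
#..#..#
#..#...
.......
..#.###
.#...##
....#..

Derivation:
Fill (7+0,5+0) = (7,5)
Fill (7+0,5+1) = (7,6)
Fill (7+1,5+0) = (8,5)
Fill (7+1,5+1) = (8,6)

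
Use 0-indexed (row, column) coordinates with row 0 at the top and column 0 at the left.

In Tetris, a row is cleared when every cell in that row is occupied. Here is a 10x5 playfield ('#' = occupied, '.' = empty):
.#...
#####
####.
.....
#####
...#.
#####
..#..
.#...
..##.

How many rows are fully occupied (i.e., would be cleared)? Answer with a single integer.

Check each row:
  row 0: 4 empty cells -> not full
  row 1: 0 empty cells -> FULL (clear)
  row 2: 1 empty cell -> not full
  row 3: 5 empty cells -> not full
  row 4: 0 empty cells -> FULL (clear)
  row 5: 4 empty cells -> not full
  row 6: 0 empty cells -> FULL (clear)
  row 7: 4 empty cells -> not full
  row 8: 4 empty cells -> not full
  row 9: 3 empty cells -> not full
Total rows cleared: 3

Answer: 3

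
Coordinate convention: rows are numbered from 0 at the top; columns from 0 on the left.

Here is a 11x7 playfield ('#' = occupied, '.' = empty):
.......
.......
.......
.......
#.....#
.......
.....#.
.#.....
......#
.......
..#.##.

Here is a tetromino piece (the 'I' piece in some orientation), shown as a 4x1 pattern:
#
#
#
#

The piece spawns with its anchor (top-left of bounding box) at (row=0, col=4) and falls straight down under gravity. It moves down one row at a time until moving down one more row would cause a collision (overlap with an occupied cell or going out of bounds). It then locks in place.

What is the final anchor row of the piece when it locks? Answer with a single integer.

Answer: 6

Derivation:
Spawn at (row=0, col=4). Try each row:
  row 0: fits
  row 1: fits
  row 2: fits
  row 3: fits
  row 4: fits
  row 5: fits
  row 6: fits
  row 7: blocked -> lock at row 6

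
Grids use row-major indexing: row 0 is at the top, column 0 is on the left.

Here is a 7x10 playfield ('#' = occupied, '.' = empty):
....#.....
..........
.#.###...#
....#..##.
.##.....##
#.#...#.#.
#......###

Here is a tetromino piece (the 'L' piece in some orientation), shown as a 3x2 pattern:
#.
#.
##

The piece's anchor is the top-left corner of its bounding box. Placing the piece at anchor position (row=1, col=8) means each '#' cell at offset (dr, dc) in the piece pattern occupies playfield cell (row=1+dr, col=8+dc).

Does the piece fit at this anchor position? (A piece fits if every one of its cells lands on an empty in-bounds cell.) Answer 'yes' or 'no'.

Check each piece cell at anchor (1, 8):
  offset (0,0) -> (1,8): empty -> OK
  offset (1,0) -> (2,8): empty -> OK
  offset (2,0) -> (3,8): occupied ('#') -> FAIL
  offset (2,1) -> (3,9): empty -> OK
All cells valid: no

Answer: no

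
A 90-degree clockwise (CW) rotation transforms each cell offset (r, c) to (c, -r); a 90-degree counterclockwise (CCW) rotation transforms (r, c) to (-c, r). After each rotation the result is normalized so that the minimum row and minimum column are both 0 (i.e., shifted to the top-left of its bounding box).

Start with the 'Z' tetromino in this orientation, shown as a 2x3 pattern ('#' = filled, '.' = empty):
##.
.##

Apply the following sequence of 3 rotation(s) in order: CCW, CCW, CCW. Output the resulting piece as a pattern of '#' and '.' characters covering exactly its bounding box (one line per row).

Answer: .#
##
#.

Derivation:
Start:
##.
.##
After rotation 1 (CCW):
.#
##
#.
After rotation 2 (CCW):
##.
.##
After rotation 3 (CCW):
.#
##
#.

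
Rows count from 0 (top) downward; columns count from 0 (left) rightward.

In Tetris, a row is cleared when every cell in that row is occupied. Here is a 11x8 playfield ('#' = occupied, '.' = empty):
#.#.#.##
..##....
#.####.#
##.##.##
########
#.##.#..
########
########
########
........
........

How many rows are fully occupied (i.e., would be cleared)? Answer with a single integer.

Check each row:
  row 0: 3 empty cells -> not full
  row 1: 6 empty cells -> not full
  row 2: 2 empty cells -> not full
  row 3: 2 empty cells -> not full
  row 4: 0 empty cells -> FULL (clear)
  row 5: 4 empty cells -> not full
  row 6: 0 empty cells -> FULL (clear)
  row 7: 0 empty cells -> FULL (clear)
  row 8: 0 empty cells -> FULL (clear)
  row 9: 8 empty cells -> not full
  row 10: 8 empty cells -> not full
Total rows cleared: 4

Answer: 4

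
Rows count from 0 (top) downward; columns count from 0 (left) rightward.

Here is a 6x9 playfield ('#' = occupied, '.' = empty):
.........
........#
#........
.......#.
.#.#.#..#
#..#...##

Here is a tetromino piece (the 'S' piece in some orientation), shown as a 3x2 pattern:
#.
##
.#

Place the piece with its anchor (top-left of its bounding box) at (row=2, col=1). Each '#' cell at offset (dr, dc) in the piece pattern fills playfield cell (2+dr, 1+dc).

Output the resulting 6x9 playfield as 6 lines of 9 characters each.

Fill (2+0,1+0) = (2,1)
Fill (2+1,1+0) = (3,1)
Fill (2+1,1+1) = (3,2)
Fill (2+2,1+1) = (4,2)

Answer: .........
........#
##.......
.##....#.
.###.#..#
#..#...##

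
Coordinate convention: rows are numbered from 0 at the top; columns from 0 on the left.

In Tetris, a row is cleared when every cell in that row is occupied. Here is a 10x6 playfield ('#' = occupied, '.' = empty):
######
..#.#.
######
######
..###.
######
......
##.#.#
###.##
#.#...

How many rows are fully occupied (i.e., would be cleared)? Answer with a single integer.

Answer: 4

Derivation:
Check each row:
  row 0: 0 empty cells -> FULL (clear)
  row 1: 4 empty cells -> not full
  row 2: 0 empty cells -> FULL (clear)
  row 3: 0 empty cells -> FULL (clear)
  row 4: 3 empty cells -> not full
  row 5: 0 empty cells -> FULL (clear)
  row 6: 6 empty cells -> not full
  row 7: 2 empty cells -> not full
  row 8: 1 empty cell -> not full
  row 9: 4 empty cells -> not full
Total rows cleared: 4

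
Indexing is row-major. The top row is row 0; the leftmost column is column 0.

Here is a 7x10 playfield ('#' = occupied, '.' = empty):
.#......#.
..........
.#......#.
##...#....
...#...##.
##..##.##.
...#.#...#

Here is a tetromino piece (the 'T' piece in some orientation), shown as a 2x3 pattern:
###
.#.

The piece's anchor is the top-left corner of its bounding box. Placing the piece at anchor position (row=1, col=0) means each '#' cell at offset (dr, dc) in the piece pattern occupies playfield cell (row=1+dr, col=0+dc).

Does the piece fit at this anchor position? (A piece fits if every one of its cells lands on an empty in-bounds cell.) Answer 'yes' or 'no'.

Check each piece cell at anchor (1, 0):
  offset (0,0) -> (1,0): empty -> OK
  offset (0,1) -> (1,1): empty -> OK
  offset (0,2) -> (1,2): empty -> OK
  offset (1,1) -> (2,1): occupied ('#') -> FAIL
All cells valid: no

Answer: no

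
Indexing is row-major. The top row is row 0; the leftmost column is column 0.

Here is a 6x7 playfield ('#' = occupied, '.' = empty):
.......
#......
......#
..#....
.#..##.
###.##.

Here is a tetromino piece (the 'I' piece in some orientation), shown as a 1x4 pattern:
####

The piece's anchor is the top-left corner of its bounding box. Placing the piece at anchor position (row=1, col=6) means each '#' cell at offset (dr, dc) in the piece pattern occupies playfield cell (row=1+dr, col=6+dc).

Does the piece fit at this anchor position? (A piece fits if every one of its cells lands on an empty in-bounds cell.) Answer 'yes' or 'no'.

Answer: no

Derivation:
Check each piece cell at anchor (1, 6):
  offset (0,0) -> (1,6): empty -> OK
  offset (0,1) -> (1,7): out of bounds -> FAIL
  offset (0,2) -> (1,8): out of bounds -> FAIL
  offset (0,3) -> (1,9): out of bounds -> FAIL
All cells valid: no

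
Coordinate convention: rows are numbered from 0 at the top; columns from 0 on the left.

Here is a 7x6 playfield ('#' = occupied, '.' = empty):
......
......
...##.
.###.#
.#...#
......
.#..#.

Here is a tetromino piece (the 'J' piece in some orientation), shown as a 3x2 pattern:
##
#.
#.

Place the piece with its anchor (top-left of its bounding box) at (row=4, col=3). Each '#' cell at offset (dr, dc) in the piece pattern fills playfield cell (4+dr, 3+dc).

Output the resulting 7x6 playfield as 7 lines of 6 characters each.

Fill (4+0,3+0) = (4,3)
Fill (4+0,3+1) = (4,4)
Fill (4+1,3+0) = (5,3)
Fill (4+2,3+0) = (6,3)

Answer: ......
......
...##.
.###.#
.#.###
...#..
.#.##.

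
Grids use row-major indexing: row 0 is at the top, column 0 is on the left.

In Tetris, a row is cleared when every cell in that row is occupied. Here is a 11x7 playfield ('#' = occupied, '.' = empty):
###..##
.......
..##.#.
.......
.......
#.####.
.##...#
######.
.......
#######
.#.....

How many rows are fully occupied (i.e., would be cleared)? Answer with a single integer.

Check each row:
  row 0: 2 empty cells -> not full
  row 1: 7 empty cells -> not full
  row 2: 4 empty cells -> not full
  row 3: 7 empty cells -> not full
  row 4: 7 empty cells -> not full
  row 5: 2 empty cells -> not full
  row 6: 4 empty cells -> not full
  row 7: 1 empty cell -> not full
  row 8: 7 empty cells -> not full
  row 9: 0 empty cells -> FULL (clear)
  row 10: 6 empty cells -> not full
Total rows cleared: 1

Answer: 1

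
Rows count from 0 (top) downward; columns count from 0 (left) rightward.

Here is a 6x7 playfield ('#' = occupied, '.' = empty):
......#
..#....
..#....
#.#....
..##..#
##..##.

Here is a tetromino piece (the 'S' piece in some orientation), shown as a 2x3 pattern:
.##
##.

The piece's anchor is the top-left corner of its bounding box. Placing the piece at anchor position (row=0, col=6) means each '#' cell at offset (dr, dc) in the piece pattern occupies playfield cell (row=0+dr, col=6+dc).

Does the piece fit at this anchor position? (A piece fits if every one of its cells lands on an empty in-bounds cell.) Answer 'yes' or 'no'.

Check each piece cell at anchor (0, 6):
  offset (0,1) -> (0,7): out of bounds -> FAIL
  offset (0,2) -> (0,8): out of bounds -> FAIL
  offset (1,0) -> (1,6): empty -> OK
  offset (1,1) -> (1,7): out of bounds -> FAIL
All cells valid: no

Answer: no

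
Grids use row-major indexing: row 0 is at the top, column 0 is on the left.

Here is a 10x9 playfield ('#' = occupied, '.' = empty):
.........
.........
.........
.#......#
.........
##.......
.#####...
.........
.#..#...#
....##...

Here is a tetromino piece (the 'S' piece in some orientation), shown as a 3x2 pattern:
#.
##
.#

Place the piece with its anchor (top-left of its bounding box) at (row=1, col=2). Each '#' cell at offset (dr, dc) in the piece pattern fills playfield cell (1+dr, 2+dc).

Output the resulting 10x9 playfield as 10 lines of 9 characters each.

Fill (1+0,2+0) = (1,2)
Fill (1+1,2+0) = (2,2)
Fill (1+1,2+1) = (2,3)
Fill (1+2,2+1) = (3,3)

Answer: .........
..#......
..##.....
.#.#....#
.........
##.......
.#####...
.........
.#..#...#
....##...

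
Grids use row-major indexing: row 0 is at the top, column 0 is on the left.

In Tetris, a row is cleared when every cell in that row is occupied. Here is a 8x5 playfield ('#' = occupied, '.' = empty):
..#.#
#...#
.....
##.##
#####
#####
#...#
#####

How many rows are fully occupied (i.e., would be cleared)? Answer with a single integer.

Answer: 3

Derivation:
Check each row:
  row 0: 3 empty cells -> not full
  row 1: 3 empty cells -> not full
  row 2: 5 empty cells -> not full
  row 3: 1 empty cell -> not full
  row 4: 0 empty cells -> FULL (clear)
  row 5: 0 empty cells -> FULL (clear)
  row 6: 3 empty cells -> not full
  row 7: 0 empty cells -> FULL (clear)
Total rows cleared: 3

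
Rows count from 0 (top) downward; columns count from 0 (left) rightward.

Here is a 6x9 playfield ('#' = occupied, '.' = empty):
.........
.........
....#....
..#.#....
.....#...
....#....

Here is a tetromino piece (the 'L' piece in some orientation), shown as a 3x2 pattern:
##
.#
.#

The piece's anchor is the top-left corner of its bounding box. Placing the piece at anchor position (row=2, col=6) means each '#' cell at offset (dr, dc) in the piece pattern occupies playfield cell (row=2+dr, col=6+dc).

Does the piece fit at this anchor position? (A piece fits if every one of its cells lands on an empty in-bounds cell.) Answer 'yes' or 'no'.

Answer: yes

Derivation:
Check each piece cell at anchor (2, 6):
  offset (0,0) -> (2,6): empty -> OK
  offset (0,1) -> (2,7): empty -> OK
  offset (1,1) -> (3,7): empty -> OK
  offset (2,1) -> (4,7): empty -> OK
All cells valid: yes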